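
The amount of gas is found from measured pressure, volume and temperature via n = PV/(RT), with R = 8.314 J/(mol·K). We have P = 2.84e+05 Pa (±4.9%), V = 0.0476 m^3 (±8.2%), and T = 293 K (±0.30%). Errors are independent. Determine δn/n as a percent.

For a monomial n ∝ P, V, T^-1, fractional errors add in quadrature:
  (1·δP/P)² = (1×0.0490)² = 0.00240;  (1·δV/V)² = (1×0.0820)² = 0.00672;  (-1·δT/T)² = (-1×0.00300)² = 9e-06
δn/n = √(0.00913) = 0.0956

9.56%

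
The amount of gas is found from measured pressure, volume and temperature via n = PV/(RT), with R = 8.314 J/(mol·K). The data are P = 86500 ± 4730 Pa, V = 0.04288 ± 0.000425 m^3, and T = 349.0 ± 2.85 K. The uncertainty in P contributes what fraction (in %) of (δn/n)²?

94.8%

(δn/n)² = (1·δP/P)² + (1·δV/V)² + (-1·δT/T)²
  P term: (1×0.0547)² = 0.00299
  V term: (1×0.00991)² = 9.82e-05
  T term: (-1×0.00817)² = 6.67e-05
Total = 0.00316. Share from P = 0.00299/0.00316 = 0.948.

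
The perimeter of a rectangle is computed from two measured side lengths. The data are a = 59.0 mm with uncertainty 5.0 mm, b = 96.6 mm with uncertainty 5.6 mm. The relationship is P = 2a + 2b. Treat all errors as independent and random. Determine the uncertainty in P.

Absolute uncertainties add in quadrature for a linear combination:
  (2·δa)² = 100;  (2·δb)² = 125
δP = √(225) = 15.0 mm

15.0 mm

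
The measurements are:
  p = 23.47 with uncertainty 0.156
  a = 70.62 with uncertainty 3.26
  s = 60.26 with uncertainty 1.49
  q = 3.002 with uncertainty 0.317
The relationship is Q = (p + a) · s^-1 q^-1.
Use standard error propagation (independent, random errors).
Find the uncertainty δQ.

Let u = p + a = 94.09. δu = √(δp² + δa²) = √(0.0243 + 10.6) = 3.26, so δu/u = 0.0347.
Q is then a monomial in u, s, q:
δQ/Q = √((δu/u)² + (-1·δs/s)² + (-1·δq/q)²) = √(0.00120 + 0.000611 + 0.0112) = 0.114
Q = 0.5201, so δQ = 0.114 × 0.5201 = 0.0592.

0.0592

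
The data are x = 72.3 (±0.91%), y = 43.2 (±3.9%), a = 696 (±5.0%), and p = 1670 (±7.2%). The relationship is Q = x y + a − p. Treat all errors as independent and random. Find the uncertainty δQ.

177

Let w = x·y = 3120. δw/w = √((1·δx/x)² + (1·δy/y)²) = √(8.28e-05 + 0.00152) = 0.0400, so δw = 125.
Q = w + a − p: δQ = √(δw² + δa² + δp²) = √(15600 + 1210 + 14500) = 177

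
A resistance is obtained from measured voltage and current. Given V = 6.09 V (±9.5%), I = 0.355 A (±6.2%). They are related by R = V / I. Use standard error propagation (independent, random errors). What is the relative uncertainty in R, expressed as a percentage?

Since R is a product/quotient, work with relative uncertainties:
  (1·δV/V)² = (1×0.0950)² = 0.00903;  (-1·δI/I)² = (-1×0.0620)² = 0.00384
δR/R = √(0.0129) = 0.113

11.3%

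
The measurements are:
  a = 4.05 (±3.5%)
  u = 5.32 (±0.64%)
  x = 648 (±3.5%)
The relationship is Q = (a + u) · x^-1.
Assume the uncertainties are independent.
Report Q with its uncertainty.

Let w = a + u = 9.37. δw = √(δa² + δu²) = √(0.0201 + 0.00116) = 0.146, so δw/w = 0.0156.
Q is then a monomial in w, x:
δQ/Q = √((δw/w)² + (-1·δx/x)²) = √(0.000242 + 0.00123) = 0.0383
Q = 0.0145, so δQ = 0.0383 × 0.0145 = 0.000554.

0.0145 ± 0.000554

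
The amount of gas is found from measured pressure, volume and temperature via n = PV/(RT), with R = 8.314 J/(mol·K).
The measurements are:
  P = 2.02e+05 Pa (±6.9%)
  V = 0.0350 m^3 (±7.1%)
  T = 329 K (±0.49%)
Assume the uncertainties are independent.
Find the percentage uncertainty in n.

9.91%

n is a product of powers, so relative uncertainties combine in quadrature:
  (1·δP/P)² = (1×0.0690)² = 0.00476;  (1·δV/V)² = (1×0.0710)² = 0.00504;  (-1·δT/T)² = (-1×0.00490)² = 2.4e-05
δn/n = √(0.00983) = 0.0991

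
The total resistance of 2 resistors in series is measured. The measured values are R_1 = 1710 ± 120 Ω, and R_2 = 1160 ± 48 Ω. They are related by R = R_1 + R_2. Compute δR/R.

Sums and differences: (δR)² = Σ (cᵢ δxᵢ)².
  (δR_1)² = 14400;  (δR_2)² = 2300
δR = √(16700) = 129 Ω
R = 2870 Ω, so δR/R = 129/2870 = 0.0450.

0.0450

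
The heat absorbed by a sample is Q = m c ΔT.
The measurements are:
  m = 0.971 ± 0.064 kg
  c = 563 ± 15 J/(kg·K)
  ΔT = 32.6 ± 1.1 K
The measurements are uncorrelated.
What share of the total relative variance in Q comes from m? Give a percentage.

70.2%

(δQ/Q)² = (1·δm/m)² + (1·δc/c)² + (1·δΔT/ΔT)²
  m term: (1×0.0659)² = 0.00434
  c term: (1×0.0266)² = 0.000710
  ΔT term: (1×0.0337)² = 0.00114
Total = 0.00619. Share from m = 0.00434/0.00619 = 0.702.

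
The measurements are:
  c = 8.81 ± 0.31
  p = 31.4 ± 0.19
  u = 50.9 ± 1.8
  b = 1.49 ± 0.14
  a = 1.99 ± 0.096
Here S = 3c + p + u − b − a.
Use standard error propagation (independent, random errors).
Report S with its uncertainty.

Absolute uncertainties add in quadrature for a linear combination:
  (3·δc)² = 0.865;  (δp)² = 0.0361;  (δu)² = 3.24;  (δb)² = 0.0196;  (δa)² = 0.00922
δS = √(4.17) = 2.04
S = 105.

105 ± 2.04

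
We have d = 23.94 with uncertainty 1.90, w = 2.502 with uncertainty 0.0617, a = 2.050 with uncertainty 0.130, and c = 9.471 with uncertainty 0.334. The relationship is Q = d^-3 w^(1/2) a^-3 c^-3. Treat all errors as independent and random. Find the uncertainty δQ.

Relative error in a monomial: (δQ/Q)² = Σ (nᵢ · δxᵢ/xᵢ)².
  (-3·δd/d)² = (-3×0.0794)² = 0.0567;  (½·δw/w)² = (0.5×0.0247)² = 0.000152;  (-3·δa/a)² = (-3×0.0634)² = 0.0362;  (-3·δc/c)² = (-3×0.0353)² = 0.0112
δQ/Q = √(0.104) = 0.323
Q = 1.575e-08, so δQ = 0.323 × 1.575e-08 = 5.09e-09.

5.09e-09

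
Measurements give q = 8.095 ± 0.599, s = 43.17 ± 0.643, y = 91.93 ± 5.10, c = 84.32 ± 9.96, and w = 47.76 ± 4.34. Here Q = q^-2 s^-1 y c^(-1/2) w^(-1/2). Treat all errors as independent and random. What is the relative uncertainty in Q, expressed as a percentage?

17.5%

Relative error in a monomial: (δQ/Q)² = Σ (nᵢ · δxᵢ/xᵢ)².
  (-2·δq/q)² = (-2×0.0740)² = 0.0219;  (-1·δs/s)² = (-1×0.0149)² = 0.000222;  (1·δy/y)² = (1×0.0555)² = 0.00308;  (−½·δc/c)² = (-0.5×0.118)² = 0.00349;  (−½·δw/w)² = (-0.5×0.0909)² = 0.00206
δQ/Q = √(0.0308) = 0.175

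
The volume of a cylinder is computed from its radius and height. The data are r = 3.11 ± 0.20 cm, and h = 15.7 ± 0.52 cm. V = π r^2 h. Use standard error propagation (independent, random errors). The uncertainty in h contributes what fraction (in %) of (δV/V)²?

6.22%

(δV/V)² = (2·δr/r)² + (1·δh/h)²
  r term: (2×0.0643)² = 0.0165
  h term: (1×0.0331)² = 0.00110
Total = 0.0176. Share from h = 0.00110/0.0176 = 0.0622.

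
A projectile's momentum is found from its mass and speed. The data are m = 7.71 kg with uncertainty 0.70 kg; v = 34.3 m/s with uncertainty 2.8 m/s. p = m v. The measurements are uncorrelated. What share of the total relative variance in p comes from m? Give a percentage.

(δp/p)² = (1·δm/m)² + (1·δv/v)²
  m term: (1×0.0908)² = 0.00824
  v term: (1×0.0816)² = 0.00666
Total = 0.0149. Share from m = 0.00824/0.0149 = 0.553.

55.3%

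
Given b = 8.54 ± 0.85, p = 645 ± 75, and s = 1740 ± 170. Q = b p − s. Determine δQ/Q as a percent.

Let w = b·p = 5510. δw/w = √((1·δb/b)² + (1·δp/p)²) = √(0.00991 + 0.0135) = 0.153, so δw = 843.
Q = w − s: δQ = √(δw² + δs²) = √(7.11e+05 + 28900) = 860
Q = 3770, so δQ/Q = 860/3770 = 0.228.

22.8%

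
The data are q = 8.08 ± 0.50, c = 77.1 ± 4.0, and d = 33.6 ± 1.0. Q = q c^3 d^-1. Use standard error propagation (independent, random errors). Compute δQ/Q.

0.170

Relative error in a monomial: (δQ/Q)² = Σ (nᵢ · δxᵢ/xᵢ)².
  (1·δq/q)² = (1×0.0619)² = 0.00383;  (3·δc/c)² = (3×0.0519)² = 0.0242;  (-1·δd/d)² = (-1×0.0298)² = 0.000886
δQ/Q = √(0.0289) = 0.170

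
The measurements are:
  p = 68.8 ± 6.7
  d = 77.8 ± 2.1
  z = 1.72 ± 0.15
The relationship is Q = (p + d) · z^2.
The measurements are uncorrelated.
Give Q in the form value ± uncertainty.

Let u = p + d = 147. δu = √(δp² + δd²) = √(44.9 + 4.41) = 7.02, so δu/u = 0.0479.
Q is then a monomial in u, z:
δQ/Q = √((δu/u)² + (2·δz/z)²) = √(0.00229 + 0.0304) = 0.181
Q = 434, so δQ = 0.181 × 434 = 78.4.

434 ± 78.4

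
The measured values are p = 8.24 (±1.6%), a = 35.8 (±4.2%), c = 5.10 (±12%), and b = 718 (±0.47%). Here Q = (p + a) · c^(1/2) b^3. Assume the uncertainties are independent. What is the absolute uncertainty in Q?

Let u = p + a = 44.0. δu = √(δp² + δa²) = √(0.0174 + 2.26) = 1.51, so δu/u = 0.0343.
Q is then a monomial in u, c, b:
δQ/Q = √((δu/u)² + (½·δc/c)² + (3·δb/b)²) = √(0.00117 + 0.00360 + 0.000199) = 0.0705
Q = 3.68e+10, so δQ = 0.0705 × 3.68e+10 = 2.6e+09.

2.6e+09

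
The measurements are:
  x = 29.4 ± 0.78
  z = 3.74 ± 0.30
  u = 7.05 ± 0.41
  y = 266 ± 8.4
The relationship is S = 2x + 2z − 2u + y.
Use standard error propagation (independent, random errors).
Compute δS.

Sums and differences: (δS)² = Σ (cᵢ δxᵢ)².
  (2·δx)² = 2.43;  (2·δz)² = 0.360;  (2·δu)² = 0.672;  (δy)² = 70.6
δS = √(74.0) = 8.60

8.60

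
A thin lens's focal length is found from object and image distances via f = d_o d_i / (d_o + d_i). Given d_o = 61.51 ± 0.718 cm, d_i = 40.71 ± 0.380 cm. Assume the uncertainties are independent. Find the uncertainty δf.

0.179 cm

∂f/∂d_o = (d_i/(d_o+d_i))² = 0.159;  ∂f/∂d_i = (d_o/(d_o+d_i))² = 0.362
δf = √((∂f/∂d_o · δd_o)² + (∂f/∂d_i · δd_i)²) = √(0.0130 + 0.0189) = 0.179 cm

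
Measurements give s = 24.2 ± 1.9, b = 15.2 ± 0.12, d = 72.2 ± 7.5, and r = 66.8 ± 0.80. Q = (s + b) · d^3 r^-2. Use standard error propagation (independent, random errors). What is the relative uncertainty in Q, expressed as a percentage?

31.6%

Let u = s + b = 39.4. δu = √(δs² + δb²) = √(3.61 + 0.0144) = 1.90, so δu/u = 0.0483.
Q is then a monomial in u, d, r:
δQ/Q = √((δu/u)² + (3·δd/d)² + (-2·δr/r)²) = √(0.00233 + 0.0971 + 0.000574) = 0.316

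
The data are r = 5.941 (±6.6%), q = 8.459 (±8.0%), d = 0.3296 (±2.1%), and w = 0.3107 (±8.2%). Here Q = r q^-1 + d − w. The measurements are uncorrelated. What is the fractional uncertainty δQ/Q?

0.107

Let p = r·q^-1 = 0.7023. δp/p = √((1·δr/r)² + (-1·δq/q)²) = √(0.00436 + 0.00640) = 0.104, so δp = 0.0728.
Q = p + d − w: δQ = √(δp² + δd² + δw²) = √(0.00531 + 4.79e-05 + 0.000649) = 0.0775
Q = 0.7212, so δQ/Q = 0.0775/0.7212 = 0.107.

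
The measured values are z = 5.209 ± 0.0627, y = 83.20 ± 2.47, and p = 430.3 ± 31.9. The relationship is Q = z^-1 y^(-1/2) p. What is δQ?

0.693

Q is a product of powers, so relative uncertainties combine in quadrature:
  (-1·δz/z)² = (-1×0.0120)² = 0.000145;  (−½·δy/y)² = (-0.5×0.0297)² = 0.000220;  (1·δp/p)² = (1×0.0741)² = 0.00550
δQ/Q = √(0.00586) = 0.0766
Q = 9.056, so δQ = 0.0766 × 9.056 = 0.693.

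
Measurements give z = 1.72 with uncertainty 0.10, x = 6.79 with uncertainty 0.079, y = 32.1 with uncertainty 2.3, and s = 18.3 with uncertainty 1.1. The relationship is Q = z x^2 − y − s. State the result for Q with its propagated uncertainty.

Let p = z·x^2 = 79.3. δp/p = √((1·δz/z)² + (2·δx/x)²) = √(0.00338 + 0.000541) = 0.0626, so δp = 4.97.
Q = p − y − s: δQ = √(δp² + δy² + δs²) = √(24.7 + 5.29 + 1.21) = 5.58
Q = 28.9.

28.9 ± 5.58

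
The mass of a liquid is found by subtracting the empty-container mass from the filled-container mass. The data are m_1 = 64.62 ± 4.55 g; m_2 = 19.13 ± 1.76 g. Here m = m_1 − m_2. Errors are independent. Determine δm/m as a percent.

For a sum/difference, combine absolute errors in quadrature:
  (δm_1)² = 20.7;  (δm_2)² = 3.10
δm = √(23.8) = 4.88 g
m = 45.49 g, so δm/m = 4.88/45.49 = 0.107.

10.7%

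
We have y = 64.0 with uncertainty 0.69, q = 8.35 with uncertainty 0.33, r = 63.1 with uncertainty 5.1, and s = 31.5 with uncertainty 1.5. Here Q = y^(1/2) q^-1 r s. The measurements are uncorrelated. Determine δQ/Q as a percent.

10.2%

Q is a product of powers, so relative uncertainties combine in quadrature:
  (½·δy/y)² = (0.5×0.0108)² = 2.91e-05;  (-1·δq/q)² = (-1×0.0395)² = 0.00156;  (1·δr/r)² = (1×0.0808)² = 0.00653;  (1·δs/s)² = (1×0.0476)² = 0.00227
δQ/Q = √(0.0104) = 0.102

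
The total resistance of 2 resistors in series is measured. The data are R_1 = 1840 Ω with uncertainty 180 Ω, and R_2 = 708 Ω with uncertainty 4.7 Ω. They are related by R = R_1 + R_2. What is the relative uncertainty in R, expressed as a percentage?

7.07%

Each term contributes (cᵢ δxᵢ)² to (δR)²:
  (δR_1)² = 32400;  (δR_2)² = 22.1
δR = √(32400) = 180 Ω
R = 2550 Ω, so δR/R = 180/2550 = 0.0707.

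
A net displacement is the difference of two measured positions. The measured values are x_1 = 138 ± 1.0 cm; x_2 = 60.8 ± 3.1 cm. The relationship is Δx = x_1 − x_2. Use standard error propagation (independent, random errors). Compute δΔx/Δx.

Δx is a linear combination, so absolute uncertainties add in quadrature:
  (δx_1)² = 1.00;  (δx_2)² = 9.61
δΔx = √(10.6) = 3.26 cm
Δx = 77.2 cm, so δΔx/Δx = 3.26/77.2 = 0.0422.

0.0422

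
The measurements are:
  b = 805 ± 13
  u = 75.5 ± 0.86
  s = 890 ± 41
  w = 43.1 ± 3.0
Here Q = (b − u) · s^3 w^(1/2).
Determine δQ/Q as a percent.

14.4%

Let h = b − u = 730. δh = √(δb² + δu²) = √(169 + 0.740) = 13.0, so δh/h = 0.0179.
Q is then a monomial in h, s, w:
δQ/Q = √((δh/h)² + (3·δs/s)² + (½·δw/w)²) = √(0.000319 + 0.0191 + 0.00121) = 0.144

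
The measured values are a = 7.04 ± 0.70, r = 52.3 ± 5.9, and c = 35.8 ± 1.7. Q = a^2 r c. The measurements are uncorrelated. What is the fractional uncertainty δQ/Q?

0.234

Products/powers → add relative errors in quadrature, weighted by exponent:
  (2·δa/a)² = (2×0.0994)² = 0.0395;  (1·δr/r)² = (1×0.113)² = 0.0127;  (1·δc/c)² = (1×0.0475)² = 0.00225
δQ/Q = √(0.0545) = 0.234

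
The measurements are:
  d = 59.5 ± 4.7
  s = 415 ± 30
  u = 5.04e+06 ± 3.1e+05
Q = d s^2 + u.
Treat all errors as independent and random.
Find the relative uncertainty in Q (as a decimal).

0.112

Let p = d·s^2 = 1.02e+07. δp/p = √((1·δd/d)² + (2·δs/s)²) = √(0.00624 + 0.0209) = 0.165, so δp = 1.69e+06.
Q = p + u: δQ = √(δp² + δu²) = √(2.85e+12 + 9.61e+10) = 1.72e+06
Q = 1.53e+07, so δQ/Q = 1.72e+06/1.53e+07 = 0.112.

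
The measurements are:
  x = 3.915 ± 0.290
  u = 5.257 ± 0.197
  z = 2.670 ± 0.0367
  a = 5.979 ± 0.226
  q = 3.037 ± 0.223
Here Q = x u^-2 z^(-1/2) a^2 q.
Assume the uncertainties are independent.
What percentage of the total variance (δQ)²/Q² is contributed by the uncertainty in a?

(δQ/Q)² = (1·δx/x)² + (-2·δu/u)² + (−½·δz/z)² + (2·δa/a)² + (1·δq/q)²
  x term: (1×0.0741)² = 0.00549
  u term: (-2×0.0375)² = 0.00562
  z term: (-0.5×0.0137)² = 4.72e-05
  a term: (2×0.0378)² = 0.00572
  q term: (1×0.0734)² = 0.00539
Total = 0.0223. Share from a = 0.00572/0.0223 = 0.257.

25.7%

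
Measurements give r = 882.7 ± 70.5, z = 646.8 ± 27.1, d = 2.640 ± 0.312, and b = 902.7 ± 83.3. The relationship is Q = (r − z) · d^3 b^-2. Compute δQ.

Let u = r − z = 235.9. δu = √(δr² + δz²) = √(4970 + 734) = 75.5, so δu/u = 0.320.
Q is then a monomial in u, d, b:
δQ/Q = √((δu/u)² + (3·δd/d)² + (-2·δb/b)²) = √(0.103 + 0.126 + 0.0341) = 0.512
Q = 0.005327, so δQ = 0.512 × 0.005327 = 0.00273.

0.00273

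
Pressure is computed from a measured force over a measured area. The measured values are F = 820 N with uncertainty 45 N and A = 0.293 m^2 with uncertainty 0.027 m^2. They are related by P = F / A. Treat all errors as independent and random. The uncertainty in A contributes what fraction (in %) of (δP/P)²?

73.8%

(δP/P)² = (1·δF/F)² + (-1·δA/A)²
  F term: (1×0.0549)² = 0.00301
  A term: (-1×0.0922)² = 0.00849
Total = 0.0115. Share from A = 0.00849/0.0115 = 0.738.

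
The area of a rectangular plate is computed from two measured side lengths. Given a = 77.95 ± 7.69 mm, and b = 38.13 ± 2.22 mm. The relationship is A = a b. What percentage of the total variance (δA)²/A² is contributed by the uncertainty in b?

(δA/A)² = (1·δa/a)² + (1·δb/b)²
  a term: (1×0.0987)² = 0.00973
  b term: (1×0.0582)² = 0.00339
Total = 0.0131. Share from b = 0.00339/0.0131 = 0.258.

25.8%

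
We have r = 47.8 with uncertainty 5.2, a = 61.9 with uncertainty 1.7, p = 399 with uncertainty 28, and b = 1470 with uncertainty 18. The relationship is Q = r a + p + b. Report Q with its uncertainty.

Let w = r·a = 2960. δw/w = √((1·δr/r)² + (1·δa/a)²) = √(0.0118 + 0.000754) = 0.112, so δw = 332.
Q = w + p + b: δQ = √(δw² + δp² + δb²) = √(1.1e+05 + 784 + 324) = 334
Q = 4830.

4830 ± 334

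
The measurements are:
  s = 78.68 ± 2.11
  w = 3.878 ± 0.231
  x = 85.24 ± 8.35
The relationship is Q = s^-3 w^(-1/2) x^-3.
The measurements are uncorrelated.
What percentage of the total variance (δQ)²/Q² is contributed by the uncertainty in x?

(δQ/Q)² = (-3·δs/s)² + (−½·δw/w)² + (-3·δx/x)²
  s term: (-3×0.0268)² = 0.00647
  w term: (-0.5×0.0596)² = 0.000887
  x term: (-3×0.0980)² = 0.0864
Total = 0.0937. Share from x = 0.0864/0.0937 = 0.921.

92.1%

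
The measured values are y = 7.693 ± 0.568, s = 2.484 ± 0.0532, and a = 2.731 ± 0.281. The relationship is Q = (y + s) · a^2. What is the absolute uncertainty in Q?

16.2

Let u = y + s = 10.18. δu = √(δy² + δs²) = √(0.323 + 0.00283) = 0.570, so δu/u = 0.0561.
Q is then a monomial in u, a:
δQ/Q = √((δu/u)² + (2·δa/a)²) = √(0.00314 + 0.0423) = 0.213
Q = 75.90, so δQ = 0.213 × 75.90 = 16.2.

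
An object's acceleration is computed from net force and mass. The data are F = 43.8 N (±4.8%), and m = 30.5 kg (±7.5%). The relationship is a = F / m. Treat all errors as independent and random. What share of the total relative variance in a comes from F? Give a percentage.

(δa/a)² = (1·δF/F)² + (-1·δm/m)²
  F term: (1×0.0480)² = 0.00230
  m term: (-1×0.0750)² = 0.00562
Total = 0.00793. Share from F = 0.00230/0.00793 = 0.291.

29.1%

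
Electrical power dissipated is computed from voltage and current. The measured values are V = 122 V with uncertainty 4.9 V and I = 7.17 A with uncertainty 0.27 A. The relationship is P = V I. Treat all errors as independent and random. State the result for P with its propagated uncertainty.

P is a product of powers, so relative uncertainties combine in quadrature:
  (1·δV/V)² = (1×0.0402)² = 0.00161;  (1·δI/I)² = (1×0.0377)² = 0.00142
δP/P = √(0.00303) = 0.0551
P = 875 W, so δP = 0.0551 × 875 = 48.2 W.

875 ± 48.2 W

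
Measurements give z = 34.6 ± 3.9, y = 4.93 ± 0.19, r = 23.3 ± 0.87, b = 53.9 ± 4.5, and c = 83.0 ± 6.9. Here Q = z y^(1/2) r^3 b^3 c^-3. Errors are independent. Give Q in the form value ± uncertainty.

(2.66 ± 1.03) × 10^5

Products/powers → add relative errors in quadrature, weighted by exponent:
  (1·δz/z)² = (1×0.113)² = 0.0127;  (½·δy/y)² = (0.5×0.0385)² = 0.000371;  (3·δr/r)² = (3×0.0373)² = 0.0125;  (3·δb/b)² = (3×0.0835)² = 0.0627;  (-3·δc/c)² = (-3×0.0831)² = 0.0622
δQ/Q = √(0.151) = 0.388
Q = 2.66e+05, so δQ = 0.388 × 2.66e+05 = 1.03e+05.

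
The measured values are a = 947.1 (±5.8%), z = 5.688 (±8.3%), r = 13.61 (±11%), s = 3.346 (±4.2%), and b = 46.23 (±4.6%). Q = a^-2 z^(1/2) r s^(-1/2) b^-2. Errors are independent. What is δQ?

Since Q is a product/quotient, work with relative uncertainties:
  (-2·δa/a)² = (-2×0.0580)² = 0.0135;  (½·δz/z)² = (0.5×0.0830)² = 0.00172;  (1·δr/r)² = (1×0.110)² = 0.0121;  (−½·δs/s)² = (-0.5×0.0420)² = 0.000441;  (-2·δb/b)² = (-2×0.0460)² = 0.00846
δQ/Q = √(0.0362) = 0.190
Q = 9.256e-09, so δQ = 0.190 × 9.256e-09 = 1.76e-09.

1.76e-09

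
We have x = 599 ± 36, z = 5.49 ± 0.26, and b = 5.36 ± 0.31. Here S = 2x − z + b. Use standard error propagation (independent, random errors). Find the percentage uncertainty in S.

Absolute uncertainties add in quadrature for a linear combination:
  (2·δx)² = 5180;  (δz)² = 0.0676;  (δb)² = 0.0961
δS = √(5180) = 72.0
S = 1200, so δS/S = 72.0/1200 = 0.0601.

6.01%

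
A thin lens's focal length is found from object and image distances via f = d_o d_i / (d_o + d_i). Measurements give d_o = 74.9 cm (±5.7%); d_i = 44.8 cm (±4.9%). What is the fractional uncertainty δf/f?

∂f/∂d_o = (d_i/(d_o+d_i))² = 0.140;  ∂f/∂d_i = (d_o/(d_o+d_i))² = 0.392
δf = √((∂f/∂d_o · δd_o)² + (∂f/∂d_i · δd_i)²) = √(0.358 + 0.739) = 1.05 cm
f = 28.0 cm, so δf/f = 1.05/28.0 = 0.0374.

0.0374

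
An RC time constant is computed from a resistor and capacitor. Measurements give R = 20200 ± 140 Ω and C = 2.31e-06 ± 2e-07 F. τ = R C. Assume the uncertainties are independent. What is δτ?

Products/powers → add relative errors in quadrature, weighted by exponent:
  (1·δR/R)² = (1×0.00693)² = 4.8e-05;  (1·δC/C)² = (1×0.0866)² = 0.00750
δτ/τ = √(0.00754) = 0.0869
τ = 0.0467 s, so δτ = 0.0869 × 0.0467 = 0.00405 s.

0.00405 s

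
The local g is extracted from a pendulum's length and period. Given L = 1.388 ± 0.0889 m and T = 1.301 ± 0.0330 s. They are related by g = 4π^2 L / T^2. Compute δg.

2.65 m/s^2

Since g is a product/quotient, work with relative uncertainties:
  (1·δL/L)² = (1×0.0640)² = 0.00410;  (-2·δT/T)² = (-2×0.0254)² = 0.00257
δg/g = √(0.00668) = 0.0817
g = 32.37 m/s^2, so δg = 0.0817 × 32.37 = 2.65 m/s^2.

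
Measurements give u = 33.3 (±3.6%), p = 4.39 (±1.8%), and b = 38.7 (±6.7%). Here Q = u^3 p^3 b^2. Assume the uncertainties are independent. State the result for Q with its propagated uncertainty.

Since Q is a product/quotient, work with relative uncertainties:
  (3·δu/u)² = (3×0.0360)² = 0.0117;  (3·δp/p)² = (3×0.0180)² = 0.00292;  (2·δb/b)² = (2×0.0670)² = 0.0180
δQ/Q = √(0.0325) = 0.180
Q = 4.68e+09, so δQ = 0.180 × 4.68e+09 = 8.44e+08.

(4.68 ± 0.844) × 10^9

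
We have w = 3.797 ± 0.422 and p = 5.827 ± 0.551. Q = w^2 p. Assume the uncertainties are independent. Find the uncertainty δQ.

20.3

For a monomial Q ∝ w^2, p, fractional errors add in quadrature:
  (2·δw/w)² = (2×0.111)² = 0.0494;  (1·δp/p)² = (1×0.0946)² = 0.00894
δQ/Q = √(0.0584) = 0.242
Q = 84.01, so δQ = 0.242 × 84.01 = 20.3.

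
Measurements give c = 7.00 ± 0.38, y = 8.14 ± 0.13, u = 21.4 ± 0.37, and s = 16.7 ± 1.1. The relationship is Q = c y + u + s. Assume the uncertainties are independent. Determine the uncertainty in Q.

3.43

Let p = c·y = 57.0. δp/p = √((1·δc/c)² + (1·δy/y)²) = √(0.00295 + 0.000255) = 0.0566, so δp = 3.22.
Q = p + u + s: δQ = √(δp² + δu² + δs²) = √(10.4 + 0.137 + 1.21) = 3.43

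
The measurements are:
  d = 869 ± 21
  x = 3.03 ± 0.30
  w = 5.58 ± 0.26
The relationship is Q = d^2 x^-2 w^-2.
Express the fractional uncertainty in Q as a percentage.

Since Q is a product/quotient, work with relative uncertainties:
  (2·δd/d)² = (2×0.0242)² = 0.00234;  (-2·δx/x)² = (-2×0.0990)² = 0.0392;  (-2·δw/w)² = (-2×0.0466)² = 0.00868
δQ/Q = √(0.0502) = 0.224

22.4%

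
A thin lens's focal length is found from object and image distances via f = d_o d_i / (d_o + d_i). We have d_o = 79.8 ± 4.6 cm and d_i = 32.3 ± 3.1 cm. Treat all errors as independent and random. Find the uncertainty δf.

∂f/∂d_o = (d_i/(d_o+d_i))² = 0.0830;  ∂f/∂d_i = (d_o/(d_o+d_i))² = 0.507
δf = √((∂f/∂d_o · δd_o)² + (∂f/∂d_i · δd_i)²) = √(0.146 + 2.47) = 1.62 cm

1.62 cm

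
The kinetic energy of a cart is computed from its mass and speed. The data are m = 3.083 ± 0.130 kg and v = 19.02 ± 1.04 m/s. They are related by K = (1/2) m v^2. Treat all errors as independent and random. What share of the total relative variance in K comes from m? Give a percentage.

12.9%

(δK/K)² = (1·δm/m)² + (2·δv/v)²
  m term: (1×0.0422)² = 0.00178
  v term: (2×0.0547)² = 0.0120
Total = 0.0137. Share from m = 0.00178/0.0137 = 0.129.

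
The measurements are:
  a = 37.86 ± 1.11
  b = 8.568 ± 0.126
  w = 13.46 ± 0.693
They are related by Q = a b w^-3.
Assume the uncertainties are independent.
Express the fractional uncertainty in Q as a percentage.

Each factor contributes (exponent × relative error)² to (δQ/Q)²:
  (1·δa/a)² = (1×0.0293)² = 0.000860;  (1·δb/b)² = (1×0.0147)² = 0.000216;  (-3·δw/w)² = (-3×0.0515)² = 0.0239
δQ/Q = √(0.0249) = 0.158

15.8%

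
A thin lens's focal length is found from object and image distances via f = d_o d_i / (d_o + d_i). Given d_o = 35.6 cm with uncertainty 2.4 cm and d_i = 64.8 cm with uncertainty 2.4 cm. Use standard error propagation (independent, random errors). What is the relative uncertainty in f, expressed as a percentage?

4.55%

∂f/∂d_o = (d_i/(d_o+d_i))² = 0.417;  ∂f/∂d_i = (d_o/(d_o+d_i))² = 0.126
δf = √((∂f/∂d_o · δd_o)² + (∂f/∂d_i · δd_i)²) = √(1.000 + 0.0911) = 1.04 cm
f = 23.0 cm, so δf/f = 1.04/23.0 = 0.0455.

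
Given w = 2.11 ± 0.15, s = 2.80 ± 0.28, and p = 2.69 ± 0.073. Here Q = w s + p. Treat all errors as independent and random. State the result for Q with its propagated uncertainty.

Let h = w·s = 5.91. δh/h = √((1·δw/w)² + (1·δs/s)²) = √(0.00505 + 0.0100) = 0.123, so δh = 0.725.
Q = h + p: δQ = √(δh² + δp²) = √(0.525 + 0.00533) = 0.729
Q = 8.60.

8.60 ± 0.729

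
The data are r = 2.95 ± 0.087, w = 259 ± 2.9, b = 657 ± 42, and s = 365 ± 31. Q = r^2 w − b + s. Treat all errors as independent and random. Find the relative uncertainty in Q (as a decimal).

Let p = r^2·w = 2250. δp/p = √((2·δr/r)² + (1·δw/w)²) = √(0.00348 + 0.000125) = 0.0600, so δp = 135.
Q = p − b + s: δQ = √(δp² + δb² + δs²) = √(18300 + 1760 + 961) = 145
Q = 1960, so δQ/Q = 145/1960 = 0.0739.

0.0739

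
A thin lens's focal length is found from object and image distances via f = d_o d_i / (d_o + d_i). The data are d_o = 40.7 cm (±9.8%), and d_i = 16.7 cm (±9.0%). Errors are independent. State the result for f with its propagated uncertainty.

∂f/∂d_o = (d_i/(d_o+d_i))² = 0.0846;  ∂f/∂d_i = (d_o/(d_o+d_i))² = 0.503
δf = √((∂f/∂d_o · δd_o)² + (∂f/∂d_i · δd_i)²) = √(0.114 + 0.571) = 0.828 cm
f = 11.8 cm.

11.8 ± 0.828 cm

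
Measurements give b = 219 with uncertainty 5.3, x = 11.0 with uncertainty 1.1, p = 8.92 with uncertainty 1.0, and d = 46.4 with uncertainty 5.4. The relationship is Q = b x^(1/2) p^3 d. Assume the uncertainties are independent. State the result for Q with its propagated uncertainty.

Each factor contributes (exponent × relative error)² to (δQ/Q)²:
  (1·δb/b)² = (1×0.0242)² = 0.000586;  (½·δx/x)² = (0.5×0.100)² = 0.00250;  (3·δp/p)² = (3×0.112)² = 0.113;  (1·δd/d)² = (1×0.116)² = 0.0135
δQ/Q = √(0.130) = 0.360
Q = 2.39e+07, so δQ = 0.360 × 2.39e+07 = 8.62e+06.

(2.39 ± 0.862) × 10^7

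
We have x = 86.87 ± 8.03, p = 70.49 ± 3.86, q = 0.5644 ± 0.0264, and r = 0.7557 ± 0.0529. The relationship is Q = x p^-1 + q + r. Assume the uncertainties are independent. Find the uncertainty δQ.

Let w = x·p^-1 = 1.232. δw/w = √((1·δx/x)² + (-1·δp/p)²) = √(0.00854 + 0.00300) = 0.107, so δw = 0.132.
Q = w + q + r: δQ = √(δw² + δq² + δr²) = √(0.0175 + 0.000697 + 0.00280) = 0.145

0.145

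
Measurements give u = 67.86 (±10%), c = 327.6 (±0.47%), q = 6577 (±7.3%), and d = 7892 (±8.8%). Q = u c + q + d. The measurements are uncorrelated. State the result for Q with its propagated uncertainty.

36700 ± 2380

Let p = u·c = 22230. δp/p = √((1·δu/u)² + (1·δc/c)²) = √(0.0100 + 2.21e-05) = 0.100, so δp = 2230.
Q = p + q + d: δQ = √(δp² + δq² + δd²) = √(4.95e+06 + 2.31e+05 + 4.82e+05) = 2380
Q = 36700.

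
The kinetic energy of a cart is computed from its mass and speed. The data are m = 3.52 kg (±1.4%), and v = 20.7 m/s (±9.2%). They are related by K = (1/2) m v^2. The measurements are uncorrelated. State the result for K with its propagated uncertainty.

754 ± 139 J

K is a product of powers, so relative uncertainties combine in quadrature:
  (1·δm/m)² = (1×0.0140)² = 0.000196;  (2·δv/v)² = (2×0.0920)² = 0.0339
δK/K = √(0.0341) = 0.185
K = 754 J, so δK = 0.185 × 754 = 139 J.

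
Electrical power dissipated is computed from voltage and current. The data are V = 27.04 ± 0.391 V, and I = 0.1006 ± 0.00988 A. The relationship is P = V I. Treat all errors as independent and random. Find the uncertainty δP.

Relative error in a monomial: (δP/P)² = Σ (nᵢ · δxᵢ/xᵢ)².
  (1·δV/V)² = (1×0.0145)² = 0.000209;  (1·δI/I)² = (1×0.0982)² = 0.00965
δP/P = √(0.00985) = 0.0993
P = 2.720 W, so δP = 0.0993 × 2.720 = 0.270 W.

0.270 W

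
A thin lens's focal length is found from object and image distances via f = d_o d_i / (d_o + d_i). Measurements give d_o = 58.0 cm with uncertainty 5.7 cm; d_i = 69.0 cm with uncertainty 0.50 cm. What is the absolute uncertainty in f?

∂f/∂d_o = (d_i/(d_o+d_i))² = 0.295;  ∂f/∂d_i = (d_o/(d_o+d_i))² = 0.209
δf = √((∂f/∂d_o · δd_o)² + (∂f/∂d_i · δd_i)²) = √(2.83 + 0.0109) = 1.69 cm

1.69 cm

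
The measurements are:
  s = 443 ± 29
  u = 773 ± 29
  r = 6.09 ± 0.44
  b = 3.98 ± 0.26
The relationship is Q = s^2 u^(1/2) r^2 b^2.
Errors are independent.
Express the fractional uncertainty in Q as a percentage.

23.5%

Since Q is a product/quotient, work with relative uncertainties:
  (2·δs/s)² = (2×0.0655)² = 0.0171;  (½·δu/u)² = (0.5×0.0375)² = 0.000352;  (2·δr/r)² = (2×0.0722)² = 0.0209;  (2·δb/b)² = (2×0.0653)² = 0.0171
δQ/Q = √(0.0554) = 0.235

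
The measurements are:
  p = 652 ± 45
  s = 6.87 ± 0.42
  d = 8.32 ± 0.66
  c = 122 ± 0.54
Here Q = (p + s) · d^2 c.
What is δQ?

Let u = p + s = 659. δu = √(δp² + δs²) = √(2020 + 0.176) = 45.0, so δu/u = 0.0683.
Q is then a monomial in u, d, c:
δQ/Q = √((δu/u)² + (2·δd/d)² + (1·δc/c)²) = √(0.00467 + 0.0252 + 1.96e-05) = 0.173
Q = 5.56e+06, so δQ = 0.173 × 5.56e+06 = 9.61e+05.

9.61e+05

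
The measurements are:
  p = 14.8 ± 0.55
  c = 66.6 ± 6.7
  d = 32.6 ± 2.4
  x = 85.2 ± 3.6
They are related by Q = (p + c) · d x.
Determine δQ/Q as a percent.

Let u = p + c = 81.4. δu = √(δp² + δc²) = √(0.303 + 44.9) = 6.72, so δu/u = 0.0826.
Q is then a monomial in u, d, x:
δQ/Q = √((δu/u)² + (1·δd/d)² + (1·δx/x)²) = √(0.00682 + 0.00542 + 0.00179) = 0.118

11.8%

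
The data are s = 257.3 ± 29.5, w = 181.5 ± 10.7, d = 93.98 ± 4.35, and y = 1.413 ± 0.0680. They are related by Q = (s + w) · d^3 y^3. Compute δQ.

Let u = s + w = 438.8. δu = √(δs² + δw²) = √(870 + 114) = 31.4, so δu/u = 0.0715.
Q is then a monomial in u, d, y:
δQ/Q = √((δu/u)² + (3·δd/d)² + (3·δy/y)²) = √(0.00511 + 0.0193 + 0.0208) = 0.213
Q = 1.028e+09, so δQ = 0.213 × 1.028e+09 = 2.19e+08.

2.19e+08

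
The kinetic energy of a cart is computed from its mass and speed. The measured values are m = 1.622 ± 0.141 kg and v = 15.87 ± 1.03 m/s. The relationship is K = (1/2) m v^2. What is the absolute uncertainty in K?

31.9 J

Products/powers → add relative errors in quadrature, weighted by exponent:
  (1·δm/m)² = (1×0.0869)² = 0.00756;  (2·δv/v)² = (2×0.0649)² = 0.0168
δK/K = √(0.0244) = 0.156
K = 204.3 J, so δK = 0.156 × 204.3 = 31.9 J.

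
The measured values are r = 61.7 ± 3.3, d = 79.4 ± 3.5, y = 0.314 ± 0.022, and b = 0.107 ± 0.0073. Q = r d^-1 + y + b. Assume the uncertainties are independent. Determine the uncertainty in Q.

0.0586

Let p = r·d^-1 = 0.777. δp/p = √((1·δr/r)² + (-1·δd/d)²) = √(0.00286 + 0.00194) = 0.0693, so δp = 0.0539.
Q = p + y + b: δQ = √(δp² + δy² + δb²) = √(0.00290 + 0.000484 + 5.33e-05) = 0.0586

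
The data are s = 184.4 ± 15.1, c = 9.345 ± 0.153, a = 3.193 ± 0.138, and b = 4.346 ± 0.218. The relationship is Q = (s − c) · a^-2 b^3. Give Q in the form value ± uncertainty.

Let u = s − c = 175.1. δu = √(δs² + δc²) = √(228 + 0.0234) = 15.1, so δu/u = 0.0863.
Q is then a monomial in u, a, b:
δQ/Q = √((δu/u)² + (-2·δa/a)² + (3·δb/b)²) = √(0.00744 + 0.00747 + 0.0226) = 0.194
Q = 1409, so δQ = 0.194 × 1409 = 273.

1409 ± 273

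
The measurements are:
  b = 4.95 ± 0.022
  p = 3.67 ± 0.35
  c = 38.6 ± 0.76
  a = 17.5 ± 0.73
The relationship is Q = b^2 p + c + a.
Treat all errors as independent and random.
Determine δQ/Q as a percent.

Let w = b^2·p = 89.9. δw/w = √((2·δb/b)² + (1·δp/p)²) = √(7.9e-05 + 0.00910) = 0.0958, so δw = 8.61.
Q = w + c + a: δQ = √(δw² + δc² + δa²) = √(74.2 + 0.578 + 0.533) = 8.68
Q = 146, so δQ/Q = 8.68/146 = 0.0594.

5.94%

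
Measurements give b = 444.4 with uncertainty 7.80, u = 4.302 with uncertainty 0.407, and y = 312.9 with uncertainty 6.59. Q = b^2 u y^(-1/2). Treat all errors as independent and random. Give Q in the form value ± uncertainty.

48030 ± 4870

Since Q is a product/quotient, work with relative uncertainties:
  (2·δb/b)² = (2×0.0176)² = 0.00123;  (1·δu/u)² = (1×0.0946)² = 0.00895;  (−½·δy/y)² = (-0.5×0.0211)² = 0.000111
δQ/Q = √(0.0103) = 0.101
Q = 48030, so δQ = 0.101 × 48030 = 4870.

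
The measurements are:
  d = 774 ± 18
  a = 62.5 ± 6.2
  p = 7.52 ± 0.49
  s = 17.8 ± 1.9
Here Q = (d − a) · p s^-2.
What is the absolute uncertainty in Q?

3.80

Let u = d − a = 712. δu = √(δd² + δa²) = √(324 + 38.4) = 19.0, so δu/u = 0.0268.
Q is then a monomial in u, p, s:
δQ/Q = √((δu/u)² + (1·δp/p)² + (-2·δs/s)²) = √(0.000716 + 0.00425 + 0.0456) = 0.225
Q = 16.9, so δQ = 0.225 × 16.9 = 3.80.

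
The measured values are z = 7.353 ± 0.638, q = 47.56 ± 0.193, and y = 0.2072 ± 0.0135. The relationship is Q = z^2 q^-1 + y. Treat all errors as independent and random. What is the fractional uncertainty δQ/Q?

Let p = z^2·q^-1 = 1.137. δp/p = √((2·δz/z)² + (-1·δq/q)²) = √(0.0301 + 1.65e-05) = 0.174, so δp = 0.197.
Q = p + y: δQ = √(δp² + δy²) = √(0.0389 + 0.000182) = 0.198
Q = 1.344, so δQ/Q = 0.198/1.344 = 0.147.

0.147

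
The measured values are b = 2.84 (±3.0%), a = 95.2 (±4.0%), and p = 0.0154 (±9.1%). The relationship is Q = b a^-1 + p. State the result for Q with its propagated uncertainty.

0.0452 ± 0.00205

Let w = b·a^-1 = 0.0298. δw/w = √((1·δb/b)² + (-1·δa/a)²) = √(0.000900 + 0.00160) = 0.0500, so δw = 0.00149.
Q = w + p: δQ = √(δw² + δp²) = √(2.22e-06 + 1.96e-06) = 0.00205
Q = 0.0452.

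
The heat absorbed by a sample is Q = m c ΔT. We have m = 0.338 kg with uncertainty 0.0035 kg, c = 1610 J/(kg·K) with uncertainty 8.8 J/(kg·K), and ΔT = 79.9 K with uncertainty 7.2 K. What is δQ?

Relative error in a monomial: (δQ/Q)² = Σ (nᵢ · δxᵢ/xᵢ)².
  (1·δm/m)² = (1×0.0104)² = 0.000107;  (1·δc/c)² = (1×0.00547)² = 2.99e-05;  (1·δΔT/ΔT)² = (1×0.0901)² = 0.00812
δQ/Q = √(0.00826) = 0.0909
Q = 43500 J, so δQ = 0.0909 × 43500 = 3950 J.

3950 J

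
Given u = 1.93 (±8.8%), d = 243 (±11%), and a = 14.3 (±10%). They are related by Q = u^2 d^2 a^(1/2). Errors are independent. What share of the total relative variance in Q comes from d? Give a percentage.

59.1%

(δQ/Q)² = (2·δu/u)² + (2·δd/d)² + (½·δa/a)²
  u term: (2×0.0880)² = 0.0310
  d term: (2×0.110)² = 0.0484
  a term: (0.5×0.100)² = 0.00250
Total = 0.0819. Share from d = 0.0484/0.0819 = 0.591.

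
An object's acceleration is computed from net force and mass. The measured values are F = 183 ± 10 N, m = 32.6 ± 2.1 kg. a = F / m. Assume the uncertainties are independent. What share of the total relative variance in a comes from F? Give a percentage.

41.8%

(δa/a)² = (1·δF/F)² + (-1·δm/m)²
  F term: (1×0.0546)² = 0.00299
  m term: (-1×0.0644)² = 0.00415
Total = 0.00714. Share from F = 0.00299/0.00714 = 0.418.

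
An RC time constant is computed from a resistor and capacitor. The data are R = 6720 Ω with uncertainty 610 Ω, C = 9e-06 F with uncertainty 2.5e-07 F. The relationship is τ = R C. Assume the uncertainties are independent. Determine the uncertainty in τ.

Products/powers → add relative errors in quadrature, weighted by exponent:
  (1·δR/R)² = (1×0.0908)² = 0.00824;  (1·δC/C)² = (1×0.0278)² = 0.000772
δτ/τ = √(0.00901) = 0.0949
τ = 0.0605 s, so δτ = 0.0949 × 0.0605 = 0.00574 s.

0.00574 s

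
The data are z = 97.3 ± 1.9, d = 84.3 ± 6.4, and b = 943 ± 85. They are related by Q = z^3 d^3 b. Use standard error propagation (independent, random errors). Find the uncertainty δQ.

1.31e+14

For a monomial Q ∝ z^3, d^3, b, fractional errors add in quadrature:
  (3·δz/z)² = (3×0.0195)² = 0.00343;  (3·δd/d)² = (3×0.0759)² = 0.0519;  (1·δb/b)² = (1×0.0901)² = 0.00812
δQ/Q = √(0.0634) = 0.252
Q = 5.2e+14, so δQ = 0.252 × 5.2e+14 = 1.31e+14.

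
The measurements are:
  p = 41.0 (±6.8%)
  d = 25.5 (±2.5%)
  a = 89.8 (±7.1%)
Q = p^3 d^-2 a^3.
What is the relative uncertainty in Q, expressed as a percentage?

29.9%

For a monomial Q ∝ p^3, d^-2, a^3, fractional errors add in quadrature:
  (3·δp/p)² = (3×0.0680)² = 0.0416;  (-2·δd/d)² = (-2×0.0250)² = 0.00250;  (3·δa/a)² = (3×0.0710)² = 0.0454
δQ/Q = √(0.0895) = 0.299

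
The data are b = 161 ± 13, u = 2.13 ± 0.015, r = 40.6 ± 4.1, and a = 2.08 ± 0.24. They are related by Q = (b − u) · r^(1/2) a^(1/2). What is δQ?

164

Let w = b − u = 159. δw = √(δb² + δu²) = √(169 + 0.000225) = 13.0, so δw/w = 0.0818.
Q is then a monomial in w, r, a:
δQ/Q = √((δw/w)² + (½·δr/r)² + (½·δa/a)²) = √(0.00670 + 0.00255 + 0.00333) = 0.112
Q = 1460, so δQ = 0.112 × 1460 = 164.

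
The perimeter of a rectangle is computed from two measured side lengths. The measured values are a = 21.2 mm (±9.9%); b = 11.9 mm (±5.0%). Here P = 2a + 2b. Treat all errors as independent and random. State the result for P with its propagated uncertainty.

Absolute uncertainties add in quadrature for a linear combination:
  (2·δa)² = 17.6;  (2·δb)² = 1.42
δP = √(19.0) = 4.36 mm
P = 66.2 mm.

66.2 ± 4.36 mm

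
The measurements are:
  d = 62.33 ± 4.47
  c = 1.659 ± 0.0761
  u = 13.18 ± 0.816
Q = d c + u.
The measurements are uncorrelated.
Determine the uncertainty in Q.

8.84

Let p = d·c = 103.4. δp/p = √((1·δd/d)² + (1·δc/c)²) = √(0.00514 + 0.00210) = 0.0851, so δp = 8.80.
Q = p + u: δQ = √(δp² + δu²) = √(77.5 + 0.666) = 8.84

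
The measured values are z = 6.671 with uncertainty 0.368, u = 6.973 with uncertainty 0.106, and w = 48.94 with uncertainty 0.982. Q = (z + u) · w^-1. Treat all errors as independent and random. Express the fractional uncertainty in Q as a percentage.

Let h = z + u = 13.64. δh = √(δz² + δu²) = √(0.135 + 0.0112) = 0.383, so δh/h = 0.0281.
Q is then a monomial in h, w:
δQ/Q = √((δh/h)² + (-1·δw/w)²) = √(0.000788 + 0.000403) = 0.0345

3.45%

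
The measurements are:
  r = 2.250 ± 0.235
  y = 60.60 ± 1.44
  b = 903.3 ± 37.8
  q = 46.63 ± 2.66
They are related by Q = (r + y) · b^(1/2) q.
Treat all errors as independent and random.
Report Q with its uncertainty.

Let u = r + y = 62.85. δu = √(δr² + δy²) = √(0.0552 + 2.07) = 1.46, so δu/u = 0.0232.
Q is then a monomial in u, b, q:
δQ/Q = √((δu/u)² + (½·δb/b)² + (1·δq/q)²) = √(0.000539 + 0.000438 + 0.00325) = 0.0650
Q = 88080, so δQ = 0.0650 × 88080 = 5730.

88080 ± 5730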